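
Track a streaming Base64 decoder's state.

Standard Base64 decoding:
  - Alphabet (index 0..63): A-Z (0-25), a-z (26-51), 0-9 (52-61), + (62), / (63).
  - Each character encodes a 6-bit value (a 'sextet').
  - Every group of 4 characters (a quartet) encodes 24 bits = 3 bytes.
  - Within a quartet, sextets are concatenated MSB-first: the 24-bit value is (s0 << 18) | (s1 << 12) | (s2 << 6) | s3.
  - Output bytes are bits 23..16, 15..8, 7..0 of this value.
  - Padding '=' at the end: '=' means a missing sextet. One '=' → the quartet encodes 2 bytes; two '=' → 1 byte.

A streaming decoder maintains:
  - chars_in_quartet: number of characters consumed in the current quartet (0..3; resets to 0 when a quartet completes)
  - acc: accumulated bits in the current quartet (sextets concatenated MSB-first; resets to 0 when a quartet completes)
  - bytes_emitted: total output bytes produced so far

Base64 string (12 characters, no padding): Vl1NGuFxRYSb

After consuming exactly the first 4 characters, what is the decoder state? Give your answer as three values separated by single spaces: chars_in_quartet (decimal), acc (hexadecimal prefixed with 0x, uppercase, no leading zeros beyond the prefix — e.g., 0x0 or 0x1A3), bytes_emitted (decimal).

Answer: 0 0x0 3

Derivation:
After char 0 ('V'=21): chars_in_quartet=1 acc=0x15 bytes_emitted=0
After char 1 ('l'=37): chars_in_quartet=2 acc=0x565 bytes_emitted=0
After char 2 ('1'=53): chars_in_quartet=3 acc=0x15975 bytes_emitted=0
After char 3 ('N'=13): chars_in_quartet=4 acc=0x565D4D -> emit 56 5D 4D, reset; bytes_emitted=3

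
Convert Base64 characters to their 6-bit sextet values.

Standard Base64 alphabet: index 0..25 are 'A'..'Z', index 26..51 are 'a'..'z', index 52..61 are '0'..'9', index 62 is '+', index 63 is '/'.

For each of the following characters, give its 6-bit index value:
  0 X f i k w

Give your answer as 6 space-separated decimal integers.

'0': 0..9 range, 52 + ord('0') − ord('0') = 52
'X': A..Z range, ord('X') − ord('A') = 23
'f': a..z range, 26 + ord('f') − ord('a') = 31
'i': a..z range, 26 + ord('i') − ord('a') = 34
'k': a..z range, 26 + ord('k') − ord('a') = 36
'w': a..z range, 26 + ord('w') − ord('a') = 48

Answer: 52 23 31 34 36 48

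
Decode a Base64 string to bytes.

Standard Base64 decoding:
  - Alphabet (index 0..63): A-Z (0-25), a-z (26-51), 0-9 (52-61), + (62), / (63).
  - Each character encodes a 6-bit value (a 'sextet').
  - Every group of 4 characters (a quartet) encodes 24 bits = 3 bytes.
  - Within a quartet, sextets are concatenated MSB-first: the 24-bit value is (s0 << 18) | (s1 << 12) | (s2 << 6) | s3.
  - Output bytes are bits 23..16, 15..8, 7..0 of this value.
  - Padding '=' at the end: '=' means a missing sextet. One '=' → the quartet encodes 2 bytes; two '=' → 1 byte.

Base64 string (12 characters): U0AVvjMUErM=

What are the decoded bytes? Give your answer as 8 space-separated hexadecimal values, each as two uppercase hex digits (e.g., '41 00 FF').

Answer: 53 40 15 BE 33 14 12 B3

Derivation:
After char 0 ('U'=20): chars_in_quartet=1 acc=0x14 bytes_emitted=0
After char 1 ('0'=52): chars_in_quartet=2 acc=0x534 bytes_emitted=0
After char 2 ('A'=0): chars_in_quartet=3 acc=0x14D00 bytes_emitted=0
After char 3 ('V'=21): chars_in_quartet=4 acc=0x534015 -> emit 53 40 15, reset; bytes_emitted=3
After char 4 ('v'=47): chars_in_quartet=1 acc=0x2F bytes_emitted=3
After char 5 ('j'=35): chars_in_quartet=2 acc=0xBE3 bytes_emitted=3
After char 6 ('M'=12): chars_in_quartet=3 acc=0x2F8CC bytes_emitted=3
After char 7 ('U'=20): chars_in_quartet=4 acc=0xBE3314 -> emit BE 33 14, reset; bytes_emitted=6
After char 8 ('E'=4): chars_in_quartet=1 acc=0x4 bytes_emitted=6
After char 9 ('r'=43): chars_in_quartet=2 acc=0x12B bytes_emitted=6
After char 10 ('M'=12): chars_in_quartet=3 acc=0x4ACC bytes_emitted=6
Padding '=': partial quartet acc=0x4ACC -> emit 12 B3; bytes_emitted=8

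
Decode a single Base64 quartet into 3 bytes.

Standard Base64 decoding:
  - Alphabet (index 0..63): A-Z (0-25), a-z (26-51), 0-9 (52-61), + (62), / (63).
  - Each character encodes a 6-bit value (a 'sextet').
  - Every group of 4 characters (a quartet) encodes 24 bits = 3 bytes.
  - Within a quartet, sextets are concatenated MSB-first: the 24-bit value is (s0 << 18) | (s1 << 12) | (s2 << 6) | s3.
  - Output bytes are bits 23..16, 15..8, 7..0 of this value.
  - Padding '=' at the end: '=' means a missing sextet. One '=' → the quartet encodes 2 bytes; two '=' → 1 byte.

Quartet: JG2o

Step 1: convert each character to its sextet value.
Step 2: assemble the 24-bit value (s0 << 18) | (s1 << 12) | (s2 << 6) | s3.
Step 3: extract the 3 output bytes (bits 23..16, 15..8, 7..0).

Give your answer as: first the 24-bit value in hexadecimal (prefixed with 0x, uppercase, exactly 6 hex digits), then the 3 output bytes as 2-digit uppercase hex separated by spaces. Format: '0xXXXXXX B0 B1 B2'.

Answer: 0x246DA8 24 6D A8

Derivation:
Sextets: J=9, G=6, 2=54, o=40
24-bit: (9<<18) | (6<<12) | (54<<6) | 40
      = 0x240000 | 0x006000 | 0x000D80 | 0x000028
      = 0x246DA8
Bytes: (v>>16)&0xFF=24, (v>>8)&0xFF=6D, v&0xFF=A8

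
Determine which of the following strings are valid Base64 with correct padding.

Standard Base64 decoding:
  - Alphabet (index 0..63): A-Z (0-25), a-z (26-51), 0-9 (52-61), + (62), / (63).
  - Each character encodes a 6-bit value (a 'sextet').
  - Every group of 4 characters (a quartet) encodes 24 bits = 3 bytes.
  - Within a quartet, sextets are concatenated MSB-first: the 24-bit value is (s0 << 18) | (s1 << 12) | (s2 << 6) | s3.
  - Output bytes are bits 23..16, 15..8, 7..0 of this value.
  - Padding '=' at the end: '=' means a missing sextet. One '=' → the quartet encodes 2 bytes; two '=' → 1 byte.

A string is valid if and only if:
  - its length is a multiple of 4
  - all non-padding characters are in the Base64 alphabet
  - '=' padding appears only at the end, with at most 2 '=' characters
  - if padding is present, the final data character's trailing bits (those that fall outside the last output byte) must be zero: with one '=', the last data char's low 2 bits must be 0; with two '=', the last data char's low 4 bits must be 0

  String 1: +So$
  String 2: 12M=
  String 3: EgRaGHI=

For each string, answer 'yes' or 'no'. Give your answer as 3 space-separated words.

Answer: no yes yes

Derivation:
String 1: '+So$' → invalid (bad char(s): ['$'])
String 2: '12M=' → valid
String 3: 'EgRaGHI=' → valid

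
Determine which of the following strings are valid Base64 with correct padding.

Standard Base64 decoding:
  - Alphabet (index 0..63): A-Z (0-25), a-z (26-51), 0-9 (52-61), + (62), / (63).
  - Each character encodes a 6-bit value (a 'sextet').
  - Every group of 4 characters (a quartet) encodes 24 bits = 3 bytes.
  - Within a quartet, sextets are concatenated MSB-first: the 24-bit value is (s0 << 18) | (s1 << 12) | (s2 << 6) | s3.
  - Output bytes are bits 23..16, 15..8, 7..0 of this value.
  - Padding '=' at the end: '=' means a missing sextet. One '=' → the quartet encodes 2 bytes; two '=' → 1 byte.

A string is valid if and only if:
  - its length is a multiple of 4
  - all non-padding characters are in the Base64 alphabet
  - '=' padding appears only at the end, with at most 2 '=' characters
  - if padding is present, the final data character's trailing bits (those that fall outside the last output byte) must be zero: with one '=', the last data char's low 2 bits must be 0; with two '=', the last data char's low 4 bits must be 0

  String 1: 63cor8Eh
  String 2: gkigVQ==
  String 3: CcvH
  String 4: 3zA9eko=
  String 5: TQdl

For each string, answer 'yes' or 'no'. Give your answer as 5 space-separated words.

String 1: '63cor8Eh' → valid
String 2: 'gkigVQ==' → valid
String 3: 'CcvH' → valid
String 4: '3zA9eko=' → valid
String 5: 'TQdl' → valid

Answer: yes yes yes yes yes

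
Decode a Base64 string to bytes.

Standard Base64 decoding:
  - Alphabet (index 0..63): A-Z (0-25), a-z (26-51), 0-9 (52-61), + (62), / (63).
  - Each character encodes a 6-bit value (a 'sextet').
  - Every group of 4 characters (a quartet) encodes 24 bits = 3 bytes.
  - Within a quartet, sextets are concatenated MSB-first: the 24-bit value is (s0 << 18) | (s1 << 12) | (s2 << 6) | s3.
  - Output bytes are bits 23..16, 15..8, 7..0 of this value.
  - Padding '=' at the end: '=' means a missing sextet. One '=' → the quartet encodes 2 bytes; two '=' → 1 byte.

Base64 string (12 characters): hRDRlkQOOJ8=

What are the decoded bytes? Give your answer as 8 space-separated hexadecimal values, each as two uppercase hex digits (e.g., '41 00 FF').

Answer: 85 10 D1 96 44 0E 38 9F

Derivation:
After char 0 ('h'=33): chars_in_quartet=1 acc=0x21 bytes_emitted=0
After char 1 ('R'=17): chars_in_quartet=2 acc=0x851 bytes_emitted=0
After char 2 ('D'=3): chars_in_quartet=3 acc=0x21443 bytes_emitted=0
After char 3 ('R'=17): chars_in_quartet=4 acc=0x8510D1 -> emit 85 10 D1, reset; bytes_emitted=3
After char 4 ('l'=37): chars_in_quartet=1 acc=0x25 bytes_emitted=3
After char 5 ('k'=36): chars_in_quartet=2 acc=0x964 bytes_emitted=3
After char 6 ('Q'=16): chars_in_quartet=3 acc=0x25910 bytes_emitted=3
After char 7 ('O'=14): chars_in_quartet=4 acc=0x96440E -> emit 96 44 0E, reset; bytes_emitted=6
After char 8 ('O'=14): chars_in_quartet=1 acc=0xE bytes_emitted=6
After char 9 ('J'=9): chars_in_quartet=2 acc=0x389 bytes_emitted=6
After char 10 ('8'=60): chars_in_quartet=3 acc=0xE27C bytes_emitted=6
Padding '=': partial quartet acc=0xE27C -> emit 38 9F; bytes_emitted=8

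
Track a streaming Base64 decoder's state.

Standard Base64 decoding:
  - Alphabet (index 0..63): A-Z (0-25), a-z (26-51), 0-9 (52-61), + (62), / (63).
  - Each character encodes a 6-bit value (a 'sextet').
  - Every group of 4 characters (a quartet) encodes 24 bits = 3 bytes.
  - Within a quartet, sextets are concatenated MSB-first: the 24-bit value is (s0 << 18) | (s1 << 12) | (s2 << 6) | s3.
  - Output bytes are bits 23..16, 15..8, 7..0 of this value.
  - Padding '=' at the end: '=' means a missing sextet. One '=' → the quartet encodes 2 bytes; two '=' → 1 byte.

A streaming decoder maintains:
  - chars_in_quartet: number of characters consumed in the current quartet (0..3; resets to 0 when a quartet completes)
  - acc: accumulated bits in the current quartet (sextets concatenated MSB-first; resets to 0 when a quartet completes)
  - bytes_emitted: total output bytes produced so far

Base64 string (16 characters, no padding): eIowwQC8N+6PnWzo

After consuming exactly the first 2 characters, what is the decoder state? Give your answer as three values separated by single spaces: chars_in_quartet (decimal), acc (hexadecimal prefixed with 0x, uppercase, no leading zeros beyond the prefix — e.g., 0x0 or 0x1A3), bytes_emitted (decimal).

After char 0 ('e'=30): chars_in_quartet=1 acc=0x1E bytes_emitted=0
After char 1 ('I'=8): chars_in_quartet=2 acc=0x788 bytes_emitted=0

Answer: 2 0x788 0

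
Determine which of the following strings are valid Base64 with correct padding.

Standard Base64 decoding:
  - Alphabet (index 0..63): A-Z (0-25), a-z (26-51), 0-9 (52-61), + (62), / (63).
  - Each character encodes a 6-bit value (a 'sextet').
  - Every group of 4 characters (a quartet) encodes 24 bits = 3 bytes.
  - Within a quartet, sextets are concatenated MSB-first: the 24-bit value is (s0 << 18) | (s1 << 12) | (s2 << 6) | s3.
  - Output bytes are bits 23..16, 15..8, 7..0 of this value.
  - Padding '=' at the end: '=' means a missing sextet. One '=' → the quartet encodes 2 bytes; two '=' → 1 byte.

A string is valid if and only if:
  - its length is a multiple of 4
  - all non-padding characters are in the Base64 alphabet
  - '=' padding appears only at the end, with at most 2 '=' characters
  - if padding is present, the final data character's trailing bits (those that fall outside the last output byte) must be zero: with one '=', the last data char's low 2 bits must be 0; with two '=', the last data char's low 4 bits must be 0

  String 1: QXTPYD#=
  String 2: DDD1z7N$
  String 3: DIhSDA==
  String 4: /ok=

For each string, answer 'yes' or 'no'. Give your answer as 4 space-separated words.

Answer: no no yes yes

Derivation:
String 1: 'QXTPYD#=' → invalid (bad char(s): ['#'])
String 2: 'DDD1z7N$' → invalid (bad char(s): ['$'])
String 3: 'DIhSDA==' → valid
String 4: '/ok=' → valid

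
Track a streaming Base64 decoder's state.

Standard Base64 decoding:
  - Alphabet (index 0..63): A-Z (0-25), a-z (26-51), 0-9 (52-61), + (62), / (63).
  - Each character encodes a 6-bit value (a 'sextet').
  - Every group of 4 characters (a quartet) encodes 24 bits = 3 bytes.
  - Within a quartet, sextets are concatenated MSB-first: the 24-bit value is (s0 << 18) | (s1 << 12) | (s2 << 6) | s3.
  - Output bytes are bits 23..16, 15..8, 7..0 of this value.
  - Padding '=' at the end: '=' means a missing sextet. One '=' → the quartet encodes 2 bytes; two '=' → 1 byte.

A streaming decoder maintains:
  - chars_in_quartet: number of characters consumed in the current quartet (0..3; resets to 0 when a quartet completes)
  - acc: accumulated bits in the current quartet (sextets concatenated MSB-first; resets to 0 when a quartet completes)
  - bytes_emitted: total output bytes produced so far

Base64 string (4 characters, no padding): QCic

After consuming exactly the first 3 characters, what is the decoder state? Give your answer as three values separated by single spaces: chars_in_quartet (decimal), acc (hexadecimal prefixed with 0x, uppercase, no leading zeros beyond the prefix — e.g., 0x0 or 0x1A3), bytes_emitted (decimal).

After char 0 ('Q'=16): chars_in_quartet=1 acc=0x10 bytes_emitted=0
After char 1 ('C'=2): chars_in_quartet=2 acc=0x402 bytes_emitted=0
After char 2 ('i'=34): chars_in_quartet=3 acc=0x100A2 bytes_emitted=0

Answer: 3 0x100A2 0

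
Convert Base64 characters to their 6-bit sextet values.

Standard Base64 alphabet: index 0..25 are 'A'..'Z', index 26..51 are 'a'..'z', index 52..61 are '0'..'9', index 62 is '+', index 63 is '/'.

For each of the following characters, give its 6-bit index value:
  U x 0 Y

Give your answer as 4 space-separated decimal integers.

Answer: 20 49 52 24

Derivation:
'U': A..Z range, ord('U') − ord('A') = 20
'x': a..z range, 26 + ord('x') − ord('a') = 49
'0': 0..9 range, 52 + ord('0') − ord('0') = 52
'Y': A..Z range, ord('Y') − ord('A') = 24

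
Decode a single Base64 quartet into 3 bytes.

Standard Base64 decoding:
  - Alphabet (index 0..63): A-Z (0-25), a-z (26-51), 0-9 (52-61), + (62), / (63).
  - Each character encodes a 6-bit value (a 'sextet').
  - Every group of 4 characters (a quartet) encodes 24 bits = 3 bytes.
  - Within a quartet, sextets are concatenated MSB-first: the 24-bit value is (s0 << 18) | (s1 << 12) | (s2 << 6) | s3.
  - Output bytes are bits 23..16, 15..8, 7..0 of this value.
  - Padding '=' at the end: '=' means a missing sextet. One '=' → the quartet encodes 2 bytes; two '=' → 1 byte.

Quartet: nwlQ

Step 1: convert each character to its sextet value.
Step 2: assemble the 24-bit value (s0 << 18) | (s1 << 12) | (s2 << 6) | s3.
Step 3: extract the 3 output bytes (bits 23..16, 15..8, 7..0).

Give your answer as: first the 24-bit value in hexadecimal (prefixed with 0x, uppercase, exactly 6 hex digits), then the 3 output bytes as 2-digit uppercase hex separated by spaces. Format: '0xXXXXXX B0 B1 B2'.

Answer: 0x9F0950 9F 09 50

Derivation:
Sextets: n=39, w=48, l=37, Q=16
24-bit: (39<<18) | (48<<12) | (37<<6) | 16
      = 0x9C0000 | 0x030000 | 0x000940 | 0x000010
      = 0x9F0950
Bytes: (v>>16)&0xFF=9F, (v>>8)&0xFF=09, v&0xFF=50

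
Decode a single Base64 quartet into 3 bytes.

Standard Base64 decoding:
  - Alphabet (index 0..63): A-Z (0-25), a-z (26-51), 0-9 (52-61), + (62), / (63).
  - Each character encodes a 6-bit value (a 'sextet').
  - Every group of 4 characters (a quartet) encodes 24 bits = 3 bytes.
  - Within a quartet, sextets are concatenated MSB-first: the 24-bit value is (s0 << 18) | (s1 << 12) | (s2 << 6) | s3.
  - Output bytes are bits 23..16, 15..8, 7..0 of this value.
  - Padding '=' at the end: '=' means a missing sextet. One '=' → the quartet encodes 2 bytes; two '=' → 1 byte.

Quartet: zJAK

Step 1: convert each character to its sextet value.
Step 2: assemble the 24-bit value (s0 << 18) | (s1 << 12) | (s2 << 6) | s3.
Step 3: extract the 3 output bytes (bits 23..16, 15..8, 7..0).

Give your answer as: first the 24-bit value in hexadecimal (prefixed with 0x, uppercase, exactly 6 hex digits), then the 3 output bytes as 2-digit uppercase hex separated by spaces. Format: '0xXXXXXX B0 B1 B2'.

Sextets: z=51, J=9, A=0, K=10
24-bit: (51<<18) | (9<<12) | (0<<6) | 10
      = 0xCC0000 | 0x009000 | 0x000000 | 0x00000A
      = 0xCC900A
Bytes: (v>>16)&0xFF=CC, (v>>8)&0xFF=90, v&0xFF=0A

Answer: 0xCC900A CC 90 0A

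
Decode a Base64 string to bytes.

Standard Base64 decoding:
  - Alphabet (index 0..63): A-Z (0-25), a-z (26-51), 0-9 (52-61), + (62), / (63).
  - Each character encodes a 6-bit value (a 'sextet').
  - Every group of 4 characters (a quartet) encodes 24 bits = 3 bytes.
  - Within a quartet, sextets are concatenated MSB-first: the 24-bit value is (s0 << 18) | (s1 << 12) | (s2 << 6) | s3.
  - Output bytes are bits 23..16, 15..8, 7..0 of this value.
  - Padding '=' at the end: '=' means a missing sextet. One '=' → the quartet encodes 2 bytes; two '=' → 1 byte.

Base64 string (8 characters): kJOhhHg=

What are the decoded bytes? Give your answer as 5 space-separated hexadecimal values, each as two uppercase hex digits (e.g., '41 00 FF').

Answer: 90 93 A1 84 78

Derivation:
After char 0 ('k'=36): chars_in_quartet=1 acc=0x24 bytes_emitted=0
After char 1 ('J'=9): chars_in_quartet=2 acc=0x909 bytes_emitted=0
After char 2 ('O'=14): chars_in_quartet=3 acc=0x2424E bytes_emitted=0
After char 3 ('h'=33): chars_in_quartet=4 acc=0x9093A1 -> emit 90 93 A1, reset; bytes_emitted=3
After char 4 ('h'=33): chars_in_quartet=1 acc=0x21 bytes_emitted=3
After char 5 ('H'=7): chars_in_quartet=2 acc=0x847 bytes_emitted=3
After char 6 ('g'=32): chars_in_quartet=3 acc=0x211E0 bytes_emitted=3
Padding '=': partial quartet acc=0x211E0 -> emit 84 78; bytes_emitted=5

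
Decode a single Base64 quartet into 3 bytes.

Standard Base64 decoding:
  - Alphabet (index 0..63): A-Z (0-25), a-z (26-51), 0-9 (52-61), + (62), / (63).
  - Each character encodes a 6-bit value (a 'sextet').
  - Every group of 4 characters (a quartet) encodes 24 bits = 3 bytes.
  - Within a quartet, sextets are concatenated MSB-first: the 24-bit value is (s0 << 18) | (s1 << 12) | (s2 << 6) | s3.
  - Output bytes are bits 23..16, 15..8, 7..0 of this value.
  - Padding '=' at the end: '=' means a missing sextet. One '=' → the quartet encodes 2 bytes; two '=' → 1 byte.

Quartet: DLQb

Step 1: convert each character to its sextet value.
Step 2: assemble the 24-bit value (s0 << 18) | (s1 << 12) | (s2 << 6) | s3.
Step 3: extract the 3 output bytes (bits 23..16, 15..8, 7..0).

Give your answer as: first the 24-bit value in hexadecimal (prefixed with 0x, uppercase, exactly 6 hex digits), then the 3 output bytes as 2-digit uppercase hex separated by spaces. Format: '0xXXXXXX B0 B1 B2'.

Answer: 0x0CB41B 0C B4 1B

Derivation:
Sextets: D=3, L=11, Q=16, b=27
24-bit: (3<<18) | (11<<12) | (16<<6) | 27
      = 0x0C0000 | 0x00B000 | 0x000400 | 0x00001B
      = 0x0CB41B
Bytes: (v>>16)&0xFF=0C, (v>>8)&0xFF=B4, v&0xFF=1B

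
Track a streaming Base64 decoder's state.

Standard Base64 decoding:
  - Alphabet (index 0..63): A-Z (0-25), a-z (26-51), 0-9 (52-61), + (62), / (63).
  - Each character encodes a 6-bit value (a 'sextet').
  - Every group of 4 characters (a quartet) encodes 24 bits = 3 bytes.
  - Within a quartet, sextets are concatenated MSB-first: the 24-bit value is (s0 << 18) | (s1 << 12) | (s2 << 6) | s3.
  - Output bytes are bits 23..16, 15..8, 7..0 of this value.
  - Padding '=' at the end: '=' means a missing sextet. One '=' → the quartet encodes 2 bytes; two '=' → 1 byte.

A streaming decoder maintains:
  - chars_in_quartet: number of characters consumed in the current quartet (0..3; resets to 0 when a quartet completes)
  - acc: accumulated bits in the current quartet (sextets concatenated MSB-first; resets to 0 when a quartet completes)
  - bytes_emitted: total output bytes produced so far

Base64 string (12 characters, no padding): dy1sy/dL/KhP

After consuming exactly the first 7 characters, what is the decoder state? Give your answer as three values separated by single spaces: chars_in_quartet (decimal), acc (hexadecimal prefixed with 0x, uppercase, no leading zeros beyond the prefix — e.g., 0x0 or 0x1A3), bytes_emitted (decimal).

After char 0 ('d'=29): chars_in_quartet=1 acc=0x1D bytes_emitted=0
After char 1 ('y'=50): chars_in_quartet=2 acc=0x772 bytes_emitted=0
After char 2 ('1'=53): chars_in_quartet=3 acc=0x1DCB5 bytes_emitted=0
After char 3 ('s'=44): chars_in_quartet=4 acc=0x772D6C -> emit 77 2D 6C, reset; bytes_emitted=3
After char 4 ('y'=50): chars_in_quartet=1 acc=0x32 bytes_emitted=3
After char 5 ('/'=63): chars_in_quartet=2 acc=0xCBF bytes_emitted=3
After char 6 ('d'=29): chars_in_quartet=3 acc=0x32FDD bytes_emitted=3

Answer: 3 0x32FDD 3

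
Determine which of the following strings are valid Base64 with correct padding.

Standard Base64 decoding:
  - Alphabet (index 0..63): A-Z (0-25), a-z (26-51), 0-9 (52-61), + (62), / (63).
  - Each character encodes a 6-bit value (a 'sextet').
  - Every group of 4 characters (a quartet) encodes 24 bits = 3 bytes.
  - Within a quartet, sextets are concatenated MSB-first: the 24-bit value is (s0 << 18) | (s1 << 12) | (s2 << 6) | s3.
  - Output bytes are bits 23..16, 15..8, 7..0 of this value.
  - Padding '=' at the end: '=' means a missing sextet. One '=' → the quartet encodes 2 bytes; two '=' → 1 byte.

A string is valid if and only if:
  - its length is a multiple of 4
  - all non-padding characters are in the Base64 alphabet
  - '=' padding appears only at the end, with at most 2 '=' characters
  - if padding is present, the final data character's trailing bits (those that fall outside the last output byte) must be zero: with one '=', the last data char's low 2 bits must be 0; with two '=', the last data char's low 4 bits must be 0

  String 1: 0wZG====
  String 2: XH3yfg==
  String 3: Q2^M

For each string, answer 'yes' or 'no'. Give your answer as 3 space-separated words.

Answer: no yes no

Derivation:
String 1: '0wZG====' → invalid (4 pad chars (max 2))
String 2: 'XH3yfg==' → valid
String 3: 'Q2^M' → invalid (bad char(s): ['^'])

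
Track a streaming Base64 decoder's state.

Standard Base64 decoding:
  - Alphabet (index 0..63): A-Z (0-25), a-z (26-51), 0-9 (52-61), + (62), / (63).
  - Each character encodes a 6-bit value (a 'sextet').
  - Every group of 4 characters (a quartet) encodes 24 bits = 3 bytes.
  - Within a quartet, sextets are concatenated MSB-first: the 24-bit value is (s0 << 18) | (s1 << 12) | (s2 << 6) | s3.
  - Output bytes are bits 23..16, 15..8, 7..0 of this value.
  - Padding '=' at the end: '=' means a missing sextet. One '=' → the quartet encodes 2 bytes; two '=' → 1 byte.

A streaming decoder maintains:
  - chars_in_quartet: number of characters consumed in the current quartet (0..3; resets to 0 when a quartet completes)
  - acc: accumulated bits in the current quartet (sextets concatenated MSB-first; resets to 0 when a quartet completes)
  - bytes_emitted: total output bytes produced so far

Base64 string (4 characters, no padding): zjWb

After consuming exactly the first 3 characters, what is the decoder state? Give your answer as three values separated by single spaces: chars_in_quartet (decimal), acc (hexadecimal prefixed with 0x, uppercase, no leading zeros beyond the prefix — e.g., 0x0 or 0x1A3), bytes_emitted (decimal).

Answer: 3 0x338D6 0

Derivation:
After char 0 ('z'=51): chars_in_quartet=1 acc=0x33 bytes_emitted=0
After char 1 ('j'=35): chars_in_quartet=2 acc=0xCE3 bytes_emitted=0
After char 2 ('W'=22): chars_in_quartet=3 acc=0x338D6 bytes_emitted=0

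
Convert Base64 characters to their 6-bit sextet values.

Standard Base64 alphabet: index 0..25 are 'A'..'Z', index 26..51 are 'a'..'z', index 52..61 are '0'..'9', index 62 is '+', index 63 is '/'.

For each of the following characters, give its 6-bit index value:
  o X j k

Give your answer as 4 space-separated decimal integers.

Answer: 40 23 35 36

Derivation:
'o': a..z range, 26 + ord('o') − ord('a') = 40
'X': A..Z range, ord('X') − ord('A') = 23
'j': a..z range, 26 + ord('j') − ord('a') = 35
'k': a..z range, 26 + ord('k') − ord('a') = 36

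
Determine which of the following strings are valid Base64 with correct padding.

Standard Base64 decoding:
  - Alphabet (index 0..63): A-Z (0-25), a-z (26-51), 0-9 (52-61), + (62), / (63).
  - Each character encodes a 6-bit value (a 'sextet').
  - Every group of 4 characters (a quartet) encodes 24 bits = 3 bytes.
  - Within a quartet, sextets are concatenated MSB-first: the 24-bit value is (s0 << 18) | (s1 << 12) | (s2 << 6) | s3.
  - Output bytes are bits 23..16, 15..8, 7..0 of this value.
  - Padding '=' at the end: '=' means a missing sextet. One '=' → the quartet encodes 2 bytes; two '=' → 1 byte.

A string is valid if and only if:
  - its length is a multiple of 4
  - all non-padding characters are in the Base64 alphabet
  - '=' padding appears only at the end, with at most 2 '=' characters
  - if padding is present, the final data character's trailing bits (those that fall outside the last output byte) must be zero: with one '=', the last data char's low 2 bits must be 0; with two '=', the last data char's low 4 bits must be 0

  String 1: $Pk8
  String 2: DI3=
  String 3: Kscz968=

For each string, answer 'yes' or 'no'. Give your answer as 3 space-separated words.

String 1: '$Pk8' → invalid (bad char(s): ['$'])
String 2: 'DI3=' → invalid (bad trailing bits)
String 3: 'Kscz968=' → valid

Answer: no no yes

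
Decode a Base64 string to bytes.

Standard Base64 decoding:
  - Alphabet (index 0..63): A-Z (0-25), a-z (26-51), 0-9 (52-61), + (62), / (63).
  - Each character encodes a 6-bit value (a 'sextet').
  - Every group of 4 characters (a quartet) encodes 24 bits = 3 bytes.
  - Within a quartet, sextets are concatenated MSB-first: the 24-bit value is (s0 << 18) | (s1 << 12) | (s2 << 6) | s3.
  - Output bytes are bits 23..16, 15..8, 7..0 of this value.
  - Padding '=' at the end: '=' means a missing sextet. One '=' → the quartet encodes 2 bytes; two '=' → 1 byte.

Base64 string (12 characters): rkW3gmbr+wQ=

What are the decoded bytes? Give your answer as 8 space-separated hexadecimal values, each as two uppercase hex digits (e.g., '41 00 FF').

Answer: AE 45 B7 82 66 EB FB 04

Derivation:
After char 0 ('r'=43): chars_in_quartet=1 acc=0x2B bytes_emitted=0
After char 1 ('k'=36): chars_in_quartet=2 acc=0xAE4 bytes_emitted=0
After char 2 ('W'=22): chars_in_quartet=3 acc=0x2B916 bytes_emitted=0
After char 3 ('3'=55): chars_in_quartet=4 acc=0xAE45B7 -> emit AE 45 B7, reset; bytes_emitted=3
After char 4 ('g'=32): chars_in_quartet=1 acc=0x20 bytes_emitted=3
After char 5 ('m'=38): chars_in_quartet=2 acc=0x826 bytes_emitted=3
After char 6 ('b'=27): chars_in_quartet=3 acc=0x2099B bytes_emitted=3
After char 7 ('r'=43): chars_in_quartet=4 acc=0x8266EB -> emit 82 66 EB, reset; bytes_emitted=6
After char 8 ('+'=62): chars_in_quartet=1 acc=0x3E bytes_emitted=6
After char 9 ('w'=48): chars_in_quartet=2 acc=0xFB0 bytes_emitted=6
After char 10 ('Q'=16): chars_in_quartet=3 acc=0x3EC10 bytes_emitted=6
Padding '=': partial quartet acc=0x3EC10 -> emit FB 04; bytes_emitted=8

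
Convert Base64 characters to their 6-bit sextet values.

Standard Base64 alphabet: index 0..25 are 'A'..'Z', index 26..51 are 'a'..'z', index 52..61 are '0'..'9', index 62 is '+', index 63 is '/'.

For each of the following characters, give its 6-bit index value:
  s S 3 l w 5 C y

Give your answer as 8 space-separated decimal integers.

Answer: 44 18 55 37 48 57 2 50

Derivation:
's': a..z range, 26 + ord('s') − ord('a') = 44
'S': A..Z range, ord('S') − ord('A') = 18
'3': 0..9 range, 52 + ord('3') − ord('0') = 55
'l': a..z range, 26 + ord('l') − ord('a') = 37
'w': a..z range, 26 + ord('w') − ord('a') = 48
'5': 0..9 range, 52 + ord('5') − ord('0') = 57
'C': A..Z range, ord('C') − ord('A') = 2
'y': a..z range, 26 + ord('y') − ord('a') = 50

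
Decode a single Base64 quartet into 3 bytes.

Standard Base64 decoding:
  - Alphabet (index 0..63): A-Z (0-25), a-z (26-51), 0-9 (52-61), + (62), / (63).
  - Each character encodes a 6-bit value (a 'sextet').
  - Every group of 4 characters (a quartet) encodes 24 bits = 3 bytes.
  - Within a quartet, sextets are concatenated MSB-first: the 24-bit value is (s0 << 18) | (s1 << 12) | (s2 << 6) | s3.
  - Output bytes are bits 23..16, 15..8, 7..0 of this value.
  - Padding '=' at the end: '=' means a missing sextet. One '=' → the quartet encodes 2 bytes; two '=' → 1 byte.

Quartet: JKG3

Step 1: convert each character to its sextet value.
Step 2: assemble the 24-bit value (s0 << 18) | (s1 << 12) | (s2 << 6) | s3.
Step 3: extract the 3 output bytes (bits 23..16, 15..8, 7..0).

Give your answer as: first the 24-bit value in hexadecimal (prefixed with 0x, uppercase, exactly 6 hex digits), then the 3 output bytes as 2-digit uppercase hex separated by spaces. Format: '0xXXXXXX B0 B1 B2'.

Sextets: J=9, K=10, G=6, 3=55
24-bit: (9<<18) | (10<<12) | (6<<6) | 55
      = 0x240000 | 0x00A000 | 0x000180 | 0x000037
      = 0x24A1B7
Bytes: (v>>16)&0xFF=24, (v>>8)&0xFF=A1, v&0xFF=B7

Answer: 0x24A1B7 24 A1 B7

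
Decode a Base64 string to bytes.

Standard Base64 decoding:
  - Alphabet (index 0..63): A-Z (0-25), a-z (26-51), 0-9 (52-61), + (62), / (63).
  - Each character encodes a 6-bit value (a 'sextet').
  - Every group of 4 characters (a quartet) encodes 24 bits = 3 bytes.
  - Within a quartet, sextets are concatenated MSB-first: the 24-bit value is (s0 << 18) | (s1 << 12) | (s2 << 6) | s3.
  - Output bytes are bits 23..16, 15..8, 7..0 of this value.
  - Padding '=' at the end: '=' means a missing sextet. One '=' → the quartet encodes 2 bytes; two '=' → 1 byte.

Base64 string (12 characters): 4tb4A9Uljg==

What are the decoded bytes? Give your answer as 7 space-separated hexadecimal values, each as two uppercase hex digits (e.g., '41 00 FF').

Answer: E2 D6 F8 03 D5 25 8E

Derivation:
After char 0 ('4'=56): chars_in_quartet=1 acc=0x38 bytes_emitted=0
After char 1 ('t'=45): chars_in_quartet=2 acc=0xE2D bytes_emitted=0
After char 2 ('b'=27): chars_in_quartet=3 acc=0x38B5B bytes_emitted=0
After char 3 ('4'=56): chars_in_quartet=4 acc=0xE2D6F8 -> emit E2 D6 F8, reset; bytes_emitted=3
After char 4 ('A'=0): chars_in_quartet=1 acc=0x0 bytes_emitted=3
After char 5 ('9'=61): chars_in_quartet=2 acc=0x3D bytes_emitted=3
After char 6 ('U'=20): chars_in_quartet=3 acc=0xF54 bytes_emitted=3
After char 7 ('l'=37): chars_in_quartet=4 acc=0x3D525 -> emit 03 D5 25, reset; bytes_emitted=6
After char 8 ('j'=35): chars_in_quartet=1 acc=0x23 bytes_emitted=6
After char 9 ('g'=32): chars_in_quartet=2 acc=0x8E0 bytes_emitted=6
Padding '==': partial quartet acc=0x8E0 -> emit 8E; bytes_emitted=7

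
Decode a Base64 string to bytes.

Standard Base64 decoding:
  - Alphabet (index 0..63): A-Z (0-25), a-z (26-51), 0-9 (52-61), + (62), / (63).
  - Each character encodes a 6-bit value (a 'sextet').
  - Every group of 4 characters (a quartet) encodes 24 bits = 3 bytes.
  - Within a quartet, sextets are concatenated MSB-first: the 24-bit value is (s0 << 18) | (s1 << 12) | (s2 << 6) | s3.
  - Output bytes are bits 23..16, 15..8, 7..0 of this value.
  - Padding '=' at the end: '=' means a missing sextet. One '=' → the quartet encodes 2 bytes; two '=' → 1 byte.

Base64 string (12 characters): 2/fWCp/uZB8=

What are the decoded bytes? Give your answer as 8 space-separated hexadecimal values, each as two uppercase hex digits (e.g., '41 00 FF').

After char 0 ('2'=54): chars_in_quartet=1 acc=0x36 bytes_emitted=0
After char 1 ('/'=63): chars_in_quartet=2 acc=0xDBF bytes_emitted=0
After char 2 ('f'=31): chars_in_quartet=3 acc=0x36FDF bytes_emitted=0
After char 3 ('W'=22): chars_in_quartet=4 acc=0xDBF7D6 -> emit DB F7 D6, reset; bytes_emitted=3
After char 4 ('C'=2): chars_in_quartet=1 acc=0x2 bytes_emitted=3
After char 5 ('p'=41): chars_in_quartet=2 acc=0xA9 bytes_emitted=3
After char 6 ('/'=63): chars_in_quartet=3 acc=0x2A7F bytes_emitted=3
After char 7 ('u'=46): chars_in_quartet=4 acc=0xA9FEE -> emit 0A 9F EE, reset; bytes_emitted=6
After char 8 ('Z'=25): chars_in_quartet=1 acc=0x19 bytes_emitted=6
After char 9 ('B'=1): chars_in_quartet=2 acc=0x641 bytes_emitted=6
After char 10 ('8'=60): chars_in_quartet=3 acc=0x1907C bytes_emitted=6
Padding '=': partial quartet acc=0x1907C -> emit 64 1F; bytes_emitted=8

Answer: DB F7 D6 0A 9F EE 64 1F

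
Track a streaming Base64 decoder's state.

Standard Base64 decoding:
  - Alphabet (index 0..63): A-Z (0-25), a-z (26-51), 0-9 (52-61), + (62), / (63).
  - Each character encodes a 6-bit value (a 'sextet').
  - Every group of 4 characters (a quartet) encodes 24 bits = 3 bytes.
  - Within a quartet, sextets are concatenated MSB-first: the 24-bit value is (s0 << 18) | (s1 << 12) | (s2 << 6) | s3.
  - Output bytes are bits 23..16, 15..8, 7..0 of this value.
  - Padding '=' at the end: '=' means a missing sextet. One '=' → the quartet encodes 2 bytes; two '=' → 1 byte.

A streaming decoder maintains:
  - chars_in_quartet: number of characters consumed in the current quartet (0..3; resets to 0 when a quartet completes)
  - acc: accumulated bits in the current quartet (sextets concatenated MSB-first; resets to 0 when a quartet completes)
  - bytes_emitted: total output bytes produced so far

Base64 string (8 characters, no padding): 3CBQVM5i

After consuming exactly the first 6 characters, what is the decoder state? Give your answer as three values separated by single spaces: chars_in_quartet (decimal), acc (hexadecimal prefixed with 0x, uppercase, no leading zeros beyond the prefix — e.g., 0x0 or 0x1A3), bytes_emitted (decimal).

Answer: 2 0x54C 3

Derivation:
After char 0 ('3'=55): chars_in_quartet=1 acc=0x37 bytes_emitted=0
After char 1 ('C'=2): chars_in_quartet=2 acc=0xDC2 bytes_emitted=0
After char 2 ('B'=1): chars_in_quartet=3 acc=0x37081 bytes_emitted=0
After char 3 ('Q'=16): chars_in_quartet=4 acc=0xDC2050 -> emit DC 20 50, reset; bytes_emitted=3
After char 4 ('V'=21): chars_in_quartet=1 acc=0x15 bytes_emitted=3
After char 5 ('M'=12): chars_in_quartet=2 acc=0x54C bytes_emitted=3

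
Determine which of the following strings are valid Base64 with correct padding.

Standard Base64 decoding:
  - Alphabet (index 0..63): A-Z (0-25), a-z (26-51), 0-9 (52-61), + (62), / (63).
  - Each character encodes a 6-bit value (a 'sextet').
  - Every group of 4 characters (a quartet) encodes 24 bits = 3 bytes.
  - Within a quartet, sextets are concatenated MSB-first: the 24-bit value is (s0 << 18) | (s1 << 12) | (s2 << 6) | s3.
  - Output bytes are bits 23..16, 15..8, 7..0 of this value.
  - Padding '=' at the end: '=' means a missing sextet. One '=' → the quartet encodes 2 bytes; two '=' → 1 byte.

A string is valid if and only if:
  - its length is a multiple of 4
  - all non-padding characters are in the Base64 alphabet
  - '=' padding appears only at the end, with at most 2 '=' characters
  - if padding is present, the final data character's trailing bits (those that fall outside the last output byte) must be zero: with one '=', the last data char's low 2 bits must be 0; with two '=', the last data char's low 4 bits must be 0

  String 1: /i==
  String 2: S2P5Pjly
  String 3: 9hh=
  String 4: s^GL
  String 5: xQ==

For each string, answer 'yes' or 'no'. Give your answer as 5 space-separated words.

String 1: '/i==' → invalid (bad trailing bits)
String 2: 'S2P5Pjly' → valid
String 3: '9hh=' → invalid (bad trailing bits)
String 4: 's^GL' → invalid (bad char(s): ['^'])
String 5: 'xQ==' → valid

Answer: no yes no no yes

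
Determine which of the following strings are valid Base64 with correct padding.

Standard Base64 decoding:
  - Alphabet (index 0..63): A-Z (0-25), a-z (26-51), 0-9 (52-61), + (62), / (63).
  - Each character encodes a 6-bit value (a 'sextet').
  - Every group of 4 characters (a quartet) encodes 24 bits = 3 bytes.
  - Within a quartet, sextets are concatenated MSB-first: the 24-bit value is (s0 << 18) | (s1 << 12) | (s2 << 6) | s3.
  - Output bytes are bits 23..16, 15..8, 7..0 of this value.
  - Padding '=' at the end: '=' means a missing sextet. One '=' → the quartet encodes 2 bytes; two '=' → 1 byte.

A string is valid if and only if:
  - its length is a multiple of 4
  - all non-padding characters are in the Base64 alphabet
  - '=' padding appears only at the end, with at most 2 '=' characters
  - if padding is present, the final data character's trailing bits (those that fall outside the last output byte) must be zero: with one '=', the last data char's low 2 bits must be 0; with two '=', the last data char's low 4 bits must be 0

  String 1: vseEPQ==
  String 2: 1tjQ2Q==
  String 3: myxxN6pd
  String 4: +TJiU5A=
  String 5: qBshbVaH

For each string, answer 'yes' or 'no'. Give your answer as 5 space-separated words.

String 1: 'vseEPQ==' → valid
String 2: '1tjQ2Q==' → valid
String 3: 'myxxN6pd' → valid
String 4: '+TJiU5A=' → valid
String 5: 'qBshbVaH' → valid

Answer: yes yes yes yes yes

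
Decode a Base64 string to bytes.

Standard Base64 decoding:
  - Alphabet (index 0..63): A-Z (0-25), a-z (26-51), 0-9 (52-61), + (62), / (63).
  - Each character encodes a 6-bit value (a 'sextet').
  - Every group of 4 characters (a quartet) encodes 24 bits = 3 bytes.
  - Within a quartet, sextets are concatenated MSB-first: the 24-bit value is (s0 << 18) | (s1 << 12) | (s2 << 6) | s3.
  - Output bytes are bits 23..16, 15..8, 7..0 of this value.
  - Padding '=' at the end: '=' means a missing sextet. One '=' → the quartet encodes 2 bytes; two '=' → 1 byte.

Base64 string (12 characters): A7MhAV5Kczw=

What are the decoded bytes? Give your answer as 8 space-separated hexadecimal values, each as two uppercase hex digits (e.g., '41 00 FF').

Answer: 03 B3 21 01 5E 4A 73 3C

Derivation:
After char 0 ('A'=0): chars_in_quartet=1 acc=0x0 bytes_emitted=0
After char 1 ('7'=59): chars_in_quartet=2 acc=0x3B bytes_emitted=0
After char 2 ('M'=12): chars_in_quartet=3 acc=0xECC bytes_emitted=0
After char 3 ('h'=33): chars_in_quartet=4 acc=0x3B321 -> emit 03 B3 21, reset; bytes_emitted=3
After char 4 ('A'=0): chars_in_quartet=1 acc=0x0 bytes_emitted=3
After char 5 ('V'=21): chars_in_quartet=2 acc=0x15 bytes_emitted=3
After char 6 ('5'=57): chars_in_quartet=3 acc=0x579 bytes_emitted=3
After char 7 ('K'=10): chars_in_quartet=4 acc=0x15E4A -> emit 01 5E 4A, reset; bytes_emitted=6
After char 8 ('c'=28): chars_in_quartet=1 acc=0x1C bytes_emitted=6
After char 9 ('z'=51): chars_in_quartet=2 acc=0x733 bytes_emitted=6
After char 10 ('w'=48): chars_in_quartet=3 acc=0x1CCF0 bytes_emitted=6
Padding '=': partial quartet acc=0x1CCF0 -> emit 73 3C; bytes_emitted=8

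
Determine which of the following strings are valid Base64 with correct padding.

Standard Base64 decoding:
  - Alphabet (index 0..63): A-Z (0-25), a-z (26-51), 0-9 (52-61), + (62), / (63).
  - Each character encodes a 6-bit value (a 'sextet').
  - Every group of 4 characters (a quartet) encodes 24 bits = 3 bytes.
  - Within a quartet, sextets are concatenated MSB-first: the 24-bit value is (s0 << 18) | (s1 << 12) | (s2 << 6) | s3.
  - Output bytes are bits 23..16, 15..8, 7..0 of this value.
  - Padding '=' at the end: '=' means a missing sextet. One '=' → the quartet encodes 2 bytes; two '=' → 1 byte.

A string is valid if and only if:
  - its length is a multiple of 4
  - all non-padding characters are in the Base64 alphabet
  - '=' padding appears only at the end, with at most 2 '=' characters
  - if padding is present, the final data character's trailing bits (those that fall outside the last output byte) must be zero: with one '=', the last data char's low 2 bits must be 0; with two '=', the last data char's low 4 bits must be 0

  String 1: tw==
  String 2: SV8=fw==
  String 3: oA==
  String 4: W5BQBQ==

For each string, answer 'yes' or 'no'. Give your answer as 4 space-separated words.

String 1: 'tw==' → valid
String 2: 'SV8=fw==' → invalid (bad char(s): ['=']; '=' in middle)
String 3: 'oA==' → valid
String 4: 'W5BQBQ==' → valid

Answer: yes no yes yes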